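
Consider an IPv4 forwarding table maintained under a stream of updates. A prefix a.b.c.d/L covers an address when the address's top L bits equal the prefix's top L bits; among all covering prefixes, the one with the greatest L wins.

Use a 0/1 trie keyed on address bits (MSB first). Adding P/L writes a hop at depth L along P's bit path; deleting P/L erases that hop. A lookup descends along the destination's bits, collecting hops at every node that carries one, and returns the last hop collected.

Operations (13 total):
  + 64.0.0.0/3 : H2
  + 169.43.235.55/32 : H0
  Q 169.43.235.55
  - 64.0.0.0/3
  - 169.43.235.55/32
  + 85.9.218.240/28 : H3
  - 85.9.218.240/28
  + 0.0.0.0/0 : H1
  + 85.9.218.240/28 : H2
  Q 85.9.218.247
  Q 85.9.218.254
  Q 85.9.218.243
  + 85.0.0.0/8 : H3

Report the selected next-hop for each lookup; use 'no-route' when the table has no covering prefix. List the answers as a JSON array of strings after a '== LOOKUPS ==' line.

Trace:
  add 64.0.0.0/3 -> H2 at depth 3
  add 169.43.235.55/32 -> H0 at depth 32
  ? 169.43.235.55  path d0:-→d1:-→d2:-→d3:-→d4:-→d5:-→d6:-→d7:-→d8:-→d9:-→d10:-→d11:-→d12:-→d13:-→d14:-→d15:-→d16:-→d17:-→d18:-→d19:-→d20:-→d21:-→d22:-→d23:-→d24:-→d25:-→d26:-→d27:-→d28:-→d29:-→d30:-→d31:-→d32:H0  best=H0
  del 64.0.0.0/3 (clear depth 3)
  del 169.43.235.55/32 (clear depth 32)
  add 85.9.218.240/28 -> H3 at depth 28
  del 85.9.218.240/28 (clear depth 28)
  add 0.0.0.0/0 -> H1 at depth 0
  add 85.9.218.240/28 -> H2 at depth 28
  ? 85.9.218.247  path d0:H1→d1:-→d2:-→d3:-→d4:-→d5:-→d6:-→d7:-→d8:-→d9:-→d10:-→d11:-→d12:-→d13:-→d14:-→d15:-→d16:-→d17:-→d18:-→d19:-→d20:-→d21:-→d22:-→d23:-→d24:-→d25:-→d26:-→d27:-→d28:H2  best=H2
  ? 85.9.218.254  path d0:H1→d1:-→d2:-→d3:-→d4:-→d5:-→d6:-→d7:-→d8:-→d9:-→d10:-→d11:-→d12:-→d13:-→d14:-→d15:-→d16:-→d17:-→d18:-→d19:-→d20:-→d21:-→d22:-→d23:-→d24:-→d25:-→d26:-→d27:-→d28:H2  best=H2
  ? 85.9.218.243  path d0:H1→d1:-→d2:-→d3:-→d4:-→d5:-→d6:-→d7:-→d8:-→d9:-→d10:-→d11:-→d12:-→d13:-→d14:-→d15:-→d16:-→d17:-→d18:-→d19:-→d20:-→d21:-→d22:-→d23:-→d24:-→d25:-→d26:-→d27:-→d28:H2  best=H2
  add 85.0.0.0/8 -> H3 at depth 8

== LOOKUPS ==
["H0","H2","H2","H2"]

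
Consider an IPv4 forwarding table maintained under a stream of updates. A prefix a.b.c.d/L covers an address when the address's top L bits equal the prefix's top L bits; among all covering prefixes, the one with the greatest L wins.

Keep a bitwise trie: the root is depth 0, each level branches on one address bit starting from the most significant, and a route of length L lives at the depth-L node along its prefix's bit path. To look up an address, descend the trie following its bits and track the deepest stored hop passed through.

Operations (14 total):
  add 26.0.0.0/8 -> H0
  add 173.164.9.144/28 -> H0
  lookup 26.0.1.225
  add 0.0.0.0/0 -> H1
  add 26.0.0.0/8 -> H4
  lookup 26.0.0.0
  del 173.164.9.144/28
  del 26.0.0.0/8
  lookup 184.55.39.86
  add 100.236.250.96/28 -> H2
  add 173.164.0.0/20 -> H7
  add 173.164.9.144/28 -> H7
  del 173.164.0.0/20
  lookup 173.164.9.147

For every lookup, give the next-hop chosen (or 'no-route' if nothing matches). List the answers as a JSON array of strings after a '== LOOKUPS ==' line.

Trace:
  + 26.0.0.0/8 (H0) depth=8
  + 173.164.9.144/28 (H0) depth=28
  ? 26.0.1.225  path d0:-→d1:-→d2:-→d3:-→d4:-→d5:-→d6:-→d7:-→d8:H0  best=H0
  + 0.0.0.0/0 (H1) depth=0
  + 26.0.0.0/8 (H4) depth=8
  ? 26.0.0.0  path d0:H1→d1:-→d2:-→d3:-→d4:-→d5:-→d6:-→d7:-→d8:H4  best=H4
  - 173.164.9.144/28 clear@28
  - 26.0.0.0/8 clear@8
  ? 184.55.39.86  path d0:H1→d1:-→d2:-→d3:-  best=H1
  + 100.236.250.96/28 (H2) depth=28
  + 173.164.0.0/20 (H7) depth=20
  + 173.164.9.144/28 (H7) depth=28
  - 173.164.0.0/20 clear@20
  ? 173.164.9.147  path d0:H1→d1:-→d2:-→d3:-→d4:-→d5:-→d6:-→d7:-→d8:-→d9:-→d10:-→d11:-→d12:-→d13:-→d14:-→d15:-→d16:-→d17:-→d18:-→d19:-→d20:-→d21:-→d22:-→d23:-→d24:-→d25:-→d26:-→d27:-→d28:H7  best=H7

== LOOKUPS ==
["H0","H4","H1","H7"]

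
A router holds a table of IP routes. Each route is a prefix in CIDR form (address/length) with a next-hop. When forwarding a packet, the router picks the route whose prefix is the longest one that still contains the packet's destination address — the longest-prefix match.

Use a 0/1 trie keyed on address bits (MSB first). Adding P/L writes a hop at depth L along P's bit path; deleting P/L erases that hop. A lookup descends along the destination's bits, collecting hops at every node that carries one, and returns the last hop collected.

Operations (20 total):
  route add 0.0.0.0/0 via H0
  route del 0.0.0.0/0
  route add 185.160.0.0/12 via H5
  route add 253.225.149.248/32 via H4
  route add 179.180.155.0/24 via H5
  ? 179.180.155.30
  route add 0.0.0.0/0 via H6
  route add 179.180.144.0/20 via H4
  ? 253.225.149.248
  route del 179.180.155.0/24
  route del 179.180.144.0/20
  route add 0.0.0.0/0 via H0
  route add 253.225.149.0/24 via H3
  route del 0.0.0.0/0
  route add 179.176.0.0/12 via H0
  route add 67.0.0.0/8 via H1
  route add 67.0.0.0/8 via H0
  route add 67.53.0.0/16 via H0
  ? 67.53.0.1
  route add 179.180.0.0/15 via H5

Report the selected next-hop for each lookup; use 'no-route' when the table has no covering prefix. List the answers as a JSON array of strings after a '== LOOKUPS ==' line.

Trace:
  add 0.0.0.0/0 -> H0 at depth 0
  del 0.0.0.0/0 (clear depth 0)
  add 185.160.0.0/12 -> H5 at depth 12
  add 253.225.149.248/32 -> H4 at depth 32
  add 179.180.155.0/24 -> H5 at depth 24
  Q 179.180.155.30: descend 101100111011010010011011 ; hops seen [H5] ; pick H5
  add 0.0.0.0/0 -> H6 at depth 0
  add 179.180.144.0/20 -> H4 at depth 20
  Q 253.225.149.248: descend 11111101111000011001010111111000 ; hops seen [H6,H4] ; pick H4
  del 179.180.155.0/24 (clear depth 24)
  del 179.180.144.0/20 (clear depth 20)
  add 0.0.0.0/0 -> H0 at depth 0
  add 253.225.149.0/24 -> H3 at depth 24
  del 0.0.0.0/0 (clear depth 0)
  add 179.176.0.0/12 -> H0 at depth 12
  add 67.0.0.0/8 -> H1 at depth 8
  add 67.0.0.0/8 -> H0 at depth 8
  add 67.53.0.0/16 -> H0 at depth 16
  Q 67.53.0.1: descend 0100001100110101 ; hops seen [H0,H0] ; pick H0
  add 179.180.0.0/15 -> H5 at depth 15

== LOOKUPS ==
["H5","H4","H0"]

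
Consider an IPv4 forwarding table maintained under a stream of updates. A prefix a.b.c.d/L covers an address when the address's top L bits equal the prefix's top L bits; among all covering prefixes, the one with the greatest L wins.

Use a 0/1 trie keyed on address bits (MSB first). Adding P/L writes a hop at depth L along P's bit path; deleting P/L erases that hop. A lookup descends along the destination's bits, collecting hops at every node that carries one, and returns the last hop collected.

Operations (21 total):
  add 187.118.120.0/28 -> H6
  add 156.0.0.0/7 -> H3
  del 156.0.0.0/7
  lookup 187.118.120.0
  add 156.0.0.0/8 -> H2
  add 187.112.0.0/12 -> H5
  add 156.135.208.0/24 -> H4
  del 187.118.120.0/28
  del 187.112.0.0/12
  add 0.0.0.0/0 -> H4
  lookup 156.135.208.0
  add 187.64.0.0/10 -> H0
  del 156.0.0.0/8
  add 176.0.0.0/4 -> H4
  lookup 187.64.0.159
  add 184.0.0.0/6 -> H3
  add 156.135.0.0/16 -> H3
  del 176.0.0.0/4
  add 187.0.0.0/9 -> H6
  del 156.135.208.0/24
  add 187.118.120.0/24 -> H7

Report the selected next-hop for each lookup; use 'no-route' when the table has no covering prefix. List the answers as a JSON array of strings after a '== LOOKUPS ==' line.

Process each operation:
  + 187.118.120.0/28 (H6) depth=28
  + 156.0.0.0/7 (H3) depth=7
  - 156.0.0.0/7 clear@7
  Q 187.118.120.0: descend 1011101101110110011110000000 ; hops seen [H6] ; pick H6
  + 156.0.0.0/8 (H2) depth=8
  + 187.112.0.0/12 (H5) depth=12
  + 156.135.208.0/24 (H4) depth=24
  - 187.118.120.0/28 clear@28
  - 187.112.0.0/12 clear@12
  + 0.0.0.0/0 (H4) depth=0
  Q 156.135.208.0: descend 100111001000011111010000 ; hops seen [H4,H2,H4] ; pick H4
  + 187.64.0.0/10 (H0) depth=10
  - 156.0.0.0/8 clear@8
  + 176.0.0.0/4 (H4) depth=4
  Q 187.64.0.159: descend 1011101101 ; hops seen [H4,H4,H0] ; pick H0
  + 184.0.0.0/6 (H3) depth=6
  + 156.135.0.0/16 (H3) depth=16
  - 176.0.0.0/4 clear@4
  + 187.0.0.0/9 (H6) depth=9
  - 156.135.208.0/24 clear@24
  + 187.118.120.0/24 (H7) depth=24

== LOOKUPS ==
["H6","H4","H0"]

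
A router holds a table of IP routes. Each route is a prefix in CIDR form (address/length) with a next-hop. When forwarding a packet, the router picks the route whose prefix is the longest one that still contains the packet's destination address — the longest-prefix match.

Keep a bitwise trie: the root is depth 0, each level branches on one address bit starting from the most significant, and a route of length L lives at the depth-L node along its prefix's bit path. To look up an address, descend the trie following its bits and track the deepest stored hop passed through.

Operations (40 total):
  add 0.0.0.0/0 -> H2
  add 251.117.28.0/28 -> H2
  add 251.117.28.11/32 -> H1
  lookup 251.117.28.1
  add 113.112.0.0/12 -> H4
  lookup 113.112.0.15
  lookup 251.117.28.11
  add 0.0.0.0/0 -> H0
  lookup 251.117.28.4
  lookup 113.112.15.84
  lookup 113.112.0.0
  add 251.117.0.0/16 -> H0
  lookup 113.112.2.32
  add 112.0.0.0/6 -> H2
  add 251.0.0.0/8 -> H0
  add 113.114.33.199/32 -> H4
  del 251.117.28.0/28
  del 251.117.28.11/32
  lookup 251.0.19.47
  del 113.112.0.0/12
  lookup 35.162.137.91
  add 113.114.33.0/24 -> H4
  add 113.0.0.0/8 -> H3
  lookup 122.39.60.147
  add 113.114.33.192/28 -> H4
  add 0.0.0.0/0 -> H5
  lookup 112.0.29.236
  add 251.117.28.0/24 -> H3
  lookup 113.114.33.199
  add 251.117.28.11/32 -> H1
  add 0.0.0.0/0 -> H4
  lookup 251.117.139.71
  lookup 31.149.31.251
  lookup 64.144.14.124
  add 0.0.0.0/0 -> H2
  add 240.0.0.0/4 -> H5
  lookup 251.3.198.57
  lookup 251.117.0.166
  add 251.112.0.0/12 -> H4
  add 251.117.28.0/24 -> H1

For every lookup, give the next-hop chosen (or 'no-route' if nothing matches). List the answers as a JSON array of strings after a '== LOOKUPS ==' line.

Process each operation:
  add 0.0.0.0/0 -> H2 at depth 0
  add 251.117.28.0/28 -> H2 at depth 28
  add 251.117.28.11/32 -> H1 at depth 32
  Q 251.117.28.1: descend 1111101101110101000111000000 ; hops seen [H2,H2] ; pick H2
  add 113.112.0.0/12 -> H4 at depth 12
  Q 113.112.0.15: descend 011100010111 ; hops seen [H2,H4] ; pick H4
  Q 251.117.28.11: descend 11111011011101010001110000001011 ; hops seen [H2,H2,H1] ; pick H1
  add 0.0.0.0/0 -> H0 at depth 0
  Q 251.117.28.4: descend 1111101101110101000111000000 ; hops seen [H0,H2] ; pick H2
  Q 113.112.15.84: descend 011100010111 ; hops seen [H0,H4] ; pick H4
  Q 113.112.0.0: descend 011100010111 ; hops seen [H0,H4] ; pick H4
  add 251.117.0.0/16 -> H0 at depth 16
  Q 113.112.2.32: descend 011100010111 ; hops seen [H0,H4] ; pick H4
  add 112.0.0.0/6 -> H2 at depth 6
  add 251.0.0.0/8 -> H0 at depth 8
  add 113.114.33.199/32 -> H4 at depth 32
  - 251.117.28.0/28 clear@28
  - 251.117.28.11/32 clear@32
  Q 251.0.19.47: descend 111110110 ; hops seen [H0,H0] ; pick H0
  - 113.112.0.0/12 clear@12
  Q 35.162.137.91: descend 0 ; hops seen [H0] ; pick H0
  add 113.114.33.0/24 -> H4 at depth 24
  add 113.0.0.0/8 -> H3 at depth 8
  Q 122.39.60.147: descend 0111 ; hops seen [H0] ; pick H0
  add 113.114.33.192/28 -> H4 at depth 28
  add 0.0.0.0/0 -> H5 at depth 0
  Q 112.0.29.236: descend 0111000 ; hops seen [H5,H2] ; pick H2
  add 251.117.28.0/24 -> H3 at depth 24
  Q 113.114.33.199: descend 01110001011100100010000111000111 ; hops seen [H5,H2,H3,H4,H4,H4] ; pick H4
  add 251.117.28.11/32 -> H1 at depth 32
  add 0.0.0.0/0 -> H4 at depth 0
  Q 251.117.139.71: descend 1111101101110101 ; hops seen [H4,H0,H0] ; pick H0
  Q 31.149.31.251: descend 0 ; hops seen [H4] ; pick H4
  Q 64.144.14.124: descend 01 ; hops seen [H4] ; pick H4
  add 0.0.0.0/0 -> H2 at depth 0
  add 240.0.0.0/4 -> H5 at depth 4
  Q 251.3.198.57: descend 111110110 ; hops seen [H2,H5,H0] ; pick H0
  Q 251.117.0.166: descend 1111101101110101000 ; hops seen [H2,H5,H0,H0] ; pick H0
  add 251.112.0.0/12 -> H4 at depth 12
  add 251.117.28.0/24 -> H1 at depth 24

== LOOKUPS ==
["H2","H4","H1","H2","H4","H4","H4","H0","H0","H0","H2","H4","H0","H4","H4","H0","H0"]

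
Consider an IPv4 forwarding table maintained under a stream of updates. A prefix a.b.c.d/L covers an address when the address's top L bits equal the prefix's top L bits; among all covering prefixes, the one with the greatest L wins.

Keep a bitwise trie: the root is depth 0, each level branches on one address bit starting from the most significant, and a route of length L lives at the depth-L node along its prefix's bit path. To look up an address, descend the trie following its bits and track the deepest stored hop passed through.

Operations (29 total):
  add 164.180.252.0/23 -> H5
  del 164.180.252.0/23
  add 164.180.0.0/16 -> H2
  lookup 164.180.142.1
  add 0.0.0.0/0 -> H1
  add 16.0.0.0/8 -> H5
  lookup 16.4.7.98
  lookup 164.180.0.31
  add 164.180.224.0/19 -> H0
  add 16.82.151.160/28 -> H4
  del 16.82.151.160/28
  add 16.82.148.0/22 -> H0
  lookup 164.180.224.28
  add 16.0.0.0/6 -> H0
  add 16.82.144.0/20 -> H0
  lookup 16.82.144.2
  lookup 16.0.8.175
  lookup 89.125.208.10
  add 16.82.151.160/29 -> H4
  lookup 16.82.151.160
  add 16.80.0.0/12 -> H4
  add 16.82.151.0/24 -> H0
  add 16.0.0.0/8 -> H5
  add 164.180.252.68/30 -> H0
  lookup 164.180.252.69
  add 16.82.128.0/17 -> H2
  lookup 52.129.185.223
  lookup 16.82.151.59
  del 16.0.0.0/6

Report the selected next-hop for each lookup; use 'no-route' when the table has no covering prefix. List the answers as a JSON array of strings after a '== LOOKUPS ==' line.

Process each operation:
  add 164.180.252.0/23 -> H5 at depth 23
  del 164.180.252.0/23 (clear depth 23)
  add 164.180.0.0/16 -> H2 at depth 16
  lookup 164.180.142.1: bits 10100100101101001 walk d0:-→d1:-→d2:-→d3:-→d4:-→d5:-→d6:-→d7:-→d8:-→d9:-→d10:-→d11:-→d12:-→d13:-→d14:-→d15:-→d16:H2→d17:- -> H2
  add 0.0.0.0/0 -> H1 at depth 0
  add 16.0.0.0/8 -> H5 at depth 8
  lookup 16.4.7.98: bits 00010000 walk d0:H1→d1:-→d2:-→d3:-→d4:-→d5:-→d6:-→d7:-→d8:H5 -> H5
  lookup 164.180.0.31: bits 1010010010110100 walk d0:H1→d1:-→d2:-→d3:-→d4:-→d5:-→d6:-→d7:-→d8:-→d9:-→d10:-→d11:-→d12:-→d13:-→d14:-→d15:-→d16:H2 -> H2
  add 164.180.224.0/19 -> H0 at depth 19
  add 16.82.151.160/28 -> H4 at depth 28
  del 16.82.151.160/28 (clear depth 28)
  add 16.82.148.0/22 -> H0 at depth 22
  lookup 164.180.224.28: bits 1010010010110100111 walk d0:H1→d1:-→d2:-→d3:-→d4:-→d5:-→d6:-→d7:-→d8:-→d9:-→d10:-→d11:-→d12:-→d13:-→d14:-→d15:-→d16:H2→d17:-→d18:-→d19:H0 -> H0
  add 16.0.0.0/6 -> H0 at depth 6
  add 16.82.144.0/20 -> H0 at depth 20
  lookup 16.82.144.2: bits 000100000101001010010 walk d0:H1→d1:-→d2:-→d3:-→d4:-→d5:-→d6:H0→d7:-→d8:H5→d9:-→d10:-→d11:-→d12:-→d13:-→d14:-→d15:-→d16:-→d17:-→d18:-→d19:-→d20:H0→d21:- -> H0
  lookup 16.0.8.175: bits 000100000 walk d0:H1→d1:-→d2:-→d3:-→d4:-→d5:-→d6:H0→d7:-→d8:H5→d9:- -> H5
  lookup 89.125.208.10: bits 0 walk d0:H1→d1:- -> H1
  add 16.82.151.160/29 -> H4 at depth 29
  lookup 16.82.151.160: bits 00010000010100101001011110100 walk d0:H1→d1:-→d2:-→d3:-→d4:-→d5:-→d6:H0→d7:-→d8:H5→d9:-→d10:-→d11:-→d12:-→d13:-→d14:-→d15:-→d16:-→d17:-→d18:-→d19:-→d20:H0→d21:-→d22:H0→d23:-→d24:-→d25:-→d26:-→d27:-→d28:-→d29:H4 -> H4
  add 16.80.0.0/12 -> H4 at depth 12
  add 16.82.151.0/24 -> H0 at depth 24
  add 16.0.0.0/8 -> H5 at depth 8
  add 164.180.252.68/30 -> H0 at depth 30
  lookup 164.180.252.69: bits 101001001011010011111100010001 walk d0:H1→d1:-→d2:-→d3:-→d4:-→d5:-→d6:-→d7:-→d8:-→d9:-→d10:-→d11:-→d12:-→d13:-→d14:-→d15:-→d16:H2→d17:-→d18:-→d19:H0→d20:-→d21:-→d22:-→d23:-→d24:-→d25:-→d26:-→d27:-→d28:-→d29:-→d30:H0 -> H0
  add 16.82.128.0/17 -> H2 at depth 17
  lookup 52.129.185.223: bits 00 walk d0:H1→d1:-→d2:- -> H1
  lookup 16.82.151.59: bits 000100000101001010010111 walk d0:H1→d1:-→d2:-→d3:-→d4:-→d5:-→d6:H0→d7:-→d8:H5→d9:-→d10:-→d11:-→d12:H4→d13:-→d14:-→d15:-→d16:-→d17:H2→d18:-→d19:-→d20:H0→d21:-→d22:H0→d23:-→d24:H0 -> H0
  del 16.0.0.0/6 (clear depth 6)

== LOOKUPS ==
["H2","H5","H2","H0","H0","H5","H1","H4","H0","H1","H0"]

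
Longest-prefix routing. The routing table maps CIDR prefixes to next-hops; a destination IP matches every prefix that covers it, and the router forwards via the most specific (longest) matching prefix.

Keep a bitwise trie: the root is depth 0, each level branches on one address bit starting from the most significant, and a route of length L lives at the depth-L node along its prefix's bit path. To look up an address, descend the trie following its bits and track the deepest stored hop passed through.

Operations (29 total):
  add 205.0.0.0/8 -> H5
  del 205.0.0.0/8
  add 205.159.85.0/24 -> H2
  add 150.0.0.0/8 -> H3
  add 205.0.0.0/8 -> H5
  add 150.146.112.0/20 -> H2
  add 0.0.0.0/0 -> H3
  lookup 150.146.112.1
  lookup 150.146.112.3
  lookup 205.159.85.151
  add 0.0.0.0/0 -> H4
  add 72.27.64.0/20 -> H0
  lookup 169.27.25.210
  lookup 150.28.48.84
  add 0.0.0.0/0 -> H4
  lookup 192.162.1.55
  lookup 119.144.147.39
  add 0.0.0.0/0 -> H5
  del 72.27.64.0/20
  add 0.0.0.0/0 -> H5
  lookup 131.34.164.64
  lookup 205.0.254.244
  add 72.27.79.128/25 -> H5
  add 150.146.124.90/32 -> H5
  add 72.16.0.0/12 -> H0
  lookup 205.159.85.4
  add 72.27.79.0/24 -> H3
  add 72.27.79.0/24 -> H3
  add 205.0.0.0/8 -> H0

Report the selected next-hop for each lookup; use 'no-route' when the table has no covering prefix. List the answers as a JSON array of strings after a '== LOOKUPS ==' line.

Trace:
  + 205.0.0.0/8 (H5) depth=8
  - 205.0.0.0/8 clear@8
  + 205.159.85.0/24 (H2) depth=24
  + 150.0.0.0/8 (H3) depth=8
  + 205.0.0.0/8 (H5) depth=8
  + 150.146.112.0/20 (H2) depth=20
  + 0.0.0.0/0 (H3) depth=0
  ? 150.146.112.1  path d0:H3→d1:-→d2:-→d3:-→d4:-→d5:-→d6:-→d7:-→d8:H3→d9:-→d10:-→d11:-→d12:-→d13:-→d14:-→d15:-→d16:-→d17:-→d18:-→d19:-→d20:H2  best=H2
  ? 150.146.112.3  path d0:H3→d1:-→d2:-→d3:-→d4:-→d5:-→d6:-→d7:-→d8:H3→d9:-→d10:-→d11:-→d12:-→d13:-→d14:-→d15:-→d16:-→d17:-→d18:-→d19:-→d20:H2  best=H2
  ? 205.159.85.151  path d0:H3→d1:-→d2:-→d3:-→d4:-→d5:-→d6:-→d7:-→d8:H5→d9:-→d10:-→d11:-→d12:-→d13:-→d14:-→d15:-→d16:-→d17:-→d18:-→d19:-→d20:-→d21:-→d22:-→d23:-→d24:H2  best=H2
  + 0.0.0.0/0 (H4) depth=0
  + 72.27.64.0/20 (H0) depth=20
  ? 169.27.25.210  path d0:H4→d1:-→d2:-  best=H4
  ? 150.28.48.84  path d0:H4→d1:-→d2:-→d3:-→d4:-→d5:-→d6:-→d7:-→d8:H3  best=H3
  + 0.0.0.0/0 (H4) depth=0
  ? 192.162.1.55  path d0:H4→d1:-→d2:-→d3:-→d4:-  best=H4
  ? 119.144.147.39  path d0:H4→d1:-→d2:-  best=H4
  + 0.0.0.0/0 (H5) depth=0
  - 72.27.64.0/20 clear@20
  + 0.0.0.0/0 (H5) depth=0
  ? 131.34.164.64  path d0:H5→d1:-→d2:-→d3:-  best=H5
  ? 205.0.254.244  path d0:H5→d1:-→d2:-→d3:-→d4:-→d5:-→d6:-→d7:-→d8:H5  best=H5
  + 72.27.79.128/25 (H5) depth=25
  + 150.146.124.90/32 (H5) depth=32
  + 72.16.0.0/12 (H0) depth=12
  ? 205.159.85.4  path d0:H5→d1:-→d2:-→d3:-→d4:-→d5:-→d6:-→d7:-→d8:H5→d9:-→d10:-→d11:-→d12:-→d13:-→d14:-→d15:-→d16:-→d17:-→d18:-→d19:-→d20:-→d21:-→d22:-→d23:-→d24:H2  best=H2
  + 72.27.79.0/24 (H3) depth=24
  + 72.27.79.0/24 (H3) depth=24
  + 205.0.0.0/8 (H0) depth=8

== LOOKUPS ==
["H2","H2","H2","H4","H3","H4","H4","H5","H5","H2"]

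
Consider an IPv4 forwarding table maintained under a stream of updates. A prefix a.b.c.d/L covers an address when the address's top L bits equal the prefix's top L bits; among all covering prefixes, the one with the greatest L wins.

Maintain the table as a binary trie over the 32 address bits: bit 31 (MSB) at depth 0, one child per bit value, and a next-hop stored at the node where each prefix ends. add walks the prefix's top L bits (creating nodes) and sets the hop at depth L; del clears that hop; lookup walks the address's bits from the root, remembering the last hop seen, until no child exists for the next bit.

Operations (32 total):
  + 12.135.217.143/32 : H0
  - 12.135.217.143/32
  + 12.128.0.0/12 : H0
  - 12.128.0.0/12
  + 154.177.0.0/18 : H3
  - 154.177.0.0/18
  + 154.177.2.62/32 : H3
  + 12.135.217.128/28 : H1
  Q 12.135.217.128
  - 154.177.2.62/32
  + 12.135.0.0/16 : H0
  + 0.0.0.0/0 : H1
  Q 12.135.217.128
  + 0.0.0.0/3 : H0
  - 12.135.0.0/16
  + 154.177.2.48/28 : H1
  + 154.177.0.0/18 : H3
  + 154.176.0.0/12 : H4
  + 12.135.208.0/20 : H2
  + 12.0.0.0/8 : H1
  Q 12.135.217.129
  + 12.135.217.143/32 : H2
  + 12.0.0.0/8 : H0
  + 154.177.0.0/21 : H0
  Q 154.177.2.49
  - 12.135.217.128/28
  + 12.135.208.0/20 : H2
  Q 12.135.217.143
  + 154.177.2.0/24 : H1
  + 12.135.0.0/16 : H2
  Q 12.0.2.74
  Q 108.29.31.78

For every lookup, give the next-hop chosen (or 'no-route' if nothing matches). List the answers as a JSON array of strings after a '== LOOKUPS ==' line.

Trace:
  add 12.135.217.143/32 -> H0 at depth 32
  - 12.135.217.143/32 clear@32
  add 12.128.0.0/12 -> H0 at depth 12
  - 12.128.0.0/12 clear@12
  add 154.177.0.0/18 -> H3 at depth 18
  - 154.177.0.0/18 clear@18
  add 154.177.2.62/32 -> H3 at depth 32
  add 12.135.217.128/28 -> H1 at depth 28
  ? 12.135.217.128  path d0:-→d1:-→d2:-→d3:-→d4:-→d5:-→d6:-→d7:-→d8:-→d9:-→d10:-→d11:-→d12:-→d13:-→d14:-→d15:-→d16:-→d17:-→d18:-→d19:-→d20:-→d21:-→d22:-→d23:-→d24:-→d25:-→d26:-→d27:-→d28:H1  best=H1
  - 154.177.2.62/32 clear@32
  add 12.135.0.0/16 -> H0 at depth 16
  add 0.0.0.0/0 -> H1 at depth 0
  ? 12.135.217.128  path d0:H1→d1:-→d2:-→d3:-→d4:-→d5:-→d6:-→d7:-→d8:-→d9:-→d10:-→d11:-→d12:-→d13:-→d14:-→d15:-→d16:H0→d17:-→d18:-→d19:-→d20:-→d21:-→d22:-→d23:-→d24:-→d25:-→d26:-→d27:-→d28:H1  best=H1
  add 0.0.0.0/3 -> H0 at depth 3
  - 12.135.0.0/16 clear@16
  add 154.177.2.48/28 -> H1 at depth 28
  add 154.177.0.0/18 -> H3 at depth 18
  add 154.176.0.0/12 -> H4 at depth 12
  add 12.135.208.0/20 -> H2 at depth 20
  add 12.0.0.0/8 -> H1 at depth 8
  ? 12.135.217.129  path d0:H1→d1:-→d2:-→d3:H0→d4:-→d5:-→d6:-→d7:-→d8:H1→d9:-→d10:-→d11:-→d12:-→d13:-→d14:-→d15:-→d16:-→d17:-→d18:-→d19:-→d20:H2→d21:-→d22:-→d23:-→d24:-→d25:-→d26:-→d27:-→d28:H1  best=H1
  add 12.135.217.143/32 -> H2 at depth 32
  add 12.0.0.0/8 -> H0 at depth 8
  add 154.177.0.0/21 -> H0 at depth 21
  ? 154.177.2.49  path d0:H1→d1:-→d2:-→d3:-→d4:-→d5:-→d6:-→d7:-→d8:-→d9:-→d10:-→d11:-→d12:H4→d13:-→d14:-→d15:-→d16:-→d17:-→d18:H3→d19:-→d20:-→d21:H0→d22:-→d23:-→d24:-→d25:-→d26:-→d27:-→d28:H1  best=H1
  - 12.135.217.128/28 clear@28
  add 12.135.208.0/20 -> H2 at depth 20
  ? 12.135.217.143  path d0:H1→d1:-→d2:-→d3:H0→d4:-→d5:-→d6:-→d7:-→d8:H0→d9:-→d10:-→d11:-→d12:-→d13:-→d14:-→d15:-→d16:-→d17:-→d18:-→d19:-→d20:H2→d21:-→d22:-→d23:-→d24:-→d25:-→d26:-→d27:-→d28:-→d29:-→d30:-→d31:-→d32:H2  best=H2
  add 154.177.2.0/24 -> H1 at depth 24
  add 12.135.0.0/16 -> H2 at depth 16
  ? 12.0.2.74  path d0:H1→d1:-→d2:-→d3:H0→d4:-→d5:-→d6:-→d7:-→d8:H0  best=H0
  ? 108.29.31.78  path d0:H1→d1:-  best=H1

== LOOKUPS ==
["H1","H1","H1","H1","H2","H0","H1"]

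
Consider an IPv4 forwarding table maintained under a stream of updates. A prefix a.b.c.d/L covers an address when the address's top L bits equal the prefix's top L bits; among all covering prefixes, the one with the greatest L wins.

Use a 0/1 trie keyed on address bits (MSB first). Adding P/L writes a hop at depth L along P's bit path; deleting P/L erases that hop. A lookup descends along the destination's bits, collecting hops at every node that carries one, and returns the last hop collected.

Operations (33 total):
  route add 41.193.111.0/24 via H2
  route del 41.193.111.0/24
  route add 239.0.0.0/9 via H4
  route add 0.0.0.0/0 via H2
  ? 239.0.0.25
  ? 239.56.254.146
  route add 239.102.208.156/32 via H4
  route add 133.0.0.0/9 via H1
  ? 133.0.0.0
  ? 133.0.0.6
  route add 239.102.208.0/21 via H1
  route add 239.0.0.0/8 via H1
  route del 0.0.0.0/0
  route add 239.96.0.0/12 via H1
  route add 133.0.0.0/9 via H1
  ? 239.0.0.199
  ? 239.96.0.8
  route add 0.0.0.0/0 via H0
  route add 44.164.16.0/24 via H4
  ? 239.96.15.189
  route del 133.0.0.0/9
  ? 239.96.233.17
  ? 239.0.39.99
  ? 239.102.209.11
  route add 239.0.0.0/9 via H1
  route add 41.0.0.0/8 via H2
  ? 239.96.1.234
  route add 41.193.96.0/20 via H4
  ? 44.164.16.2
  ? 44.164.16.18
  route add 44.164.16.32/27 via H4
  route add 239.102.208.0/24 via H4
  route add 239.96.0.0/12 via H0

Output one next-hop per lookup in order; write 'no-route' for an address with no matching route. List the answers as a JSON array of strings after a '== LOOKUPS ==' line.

Apply in order:
  + 41.193.111.0/24 (H2) depth=24
  - 41.193.111.0/24 clear@24
  + 239.0.0.0/9 (H4) depth=9
  + 0.0.0.0/0 (H2) depth=0
  Q 239.0.0.25: descend 111011110 ; hops seen [H2,H4] ; pick H4
  Q 239.56.254.146: descend 111011110 ; hops seen [H2,H4] ; pick H4
  + 239.102.208.156/32 (H4) depth=32
  + 133.0.0.0/9 (H1) depth=9
  Q 133.0.0.0: descend 100001010 ; hops seen [H2,H1] ; pick H1
  Q 133.0.0.6: descend 100001010 ; hops seen [H2,H1] ; pick H1
  + 239.102.208.0/21 (H1) depth=21
  + 239.0.0.0/8 (H1) depth=8
  - 0.0.0.0/0 clear@0
  + 239.96.0.0/12 (H1) depth=12
  + 133.0.0.0/9 (H1) depth=9
  Q 239.0.0.199: descend 111011110 ; hops seen [H1,H4] ; pick H4
  Q 239.96.0.8: descend 1110111101100 ; hops seen [H1,H4,H1] ; pick H1
  + 0.0.0.0/0 (H0) depth=0
  + 44.164.16.0/24 (H4) depth=24
  Q 239.96.15.189: descend 1110111101100 ; hops seen [H0,H1,H4,H1] ; pick H1
  - 133.0.0.0/9 clear@9
  Q 239.96.233.17: descend 1110111101100 ; hops seen [H0,H1,H4,H1] ; pick H1
  Q 239.0.39.99: descend 111011110 ; hops seen [H0,H1,H4] ; pick H4
  Q 239.102.209.11: descend 11101111011001101101000 ; hops seen [H0,H1,H4,H1,H1] ; pick H1
  + 239.0.0.0/9 (H1) depth=9
  + 41.0.0.0/8 (H2) depth=8
  Q 239.96.1.234: descend 1110111101100 ; hops seen [H0,H1,H1,H1] ; pick H1
  + 41.193.96.0/20 (H4) depth=20
  Q 44.164.16.2: descend 001011001010010000010000 ; hops seen [H0,H4] ; pick H4
  Q 44.164.16.18: descend 001011001010010000010000 ; hops seen [H0,H4] ; pick H4
  + 44.164.16.32/27 (H4) depth=27
  + 239.102.208.0/24 (H4) depth=24
  + 239.96.0.0/12 (H0) depth=12

== LOOKUPS ==
["H4","H4","H1","H1","H4","H1","H1","H1","H4","H1","H1","H4","H4"]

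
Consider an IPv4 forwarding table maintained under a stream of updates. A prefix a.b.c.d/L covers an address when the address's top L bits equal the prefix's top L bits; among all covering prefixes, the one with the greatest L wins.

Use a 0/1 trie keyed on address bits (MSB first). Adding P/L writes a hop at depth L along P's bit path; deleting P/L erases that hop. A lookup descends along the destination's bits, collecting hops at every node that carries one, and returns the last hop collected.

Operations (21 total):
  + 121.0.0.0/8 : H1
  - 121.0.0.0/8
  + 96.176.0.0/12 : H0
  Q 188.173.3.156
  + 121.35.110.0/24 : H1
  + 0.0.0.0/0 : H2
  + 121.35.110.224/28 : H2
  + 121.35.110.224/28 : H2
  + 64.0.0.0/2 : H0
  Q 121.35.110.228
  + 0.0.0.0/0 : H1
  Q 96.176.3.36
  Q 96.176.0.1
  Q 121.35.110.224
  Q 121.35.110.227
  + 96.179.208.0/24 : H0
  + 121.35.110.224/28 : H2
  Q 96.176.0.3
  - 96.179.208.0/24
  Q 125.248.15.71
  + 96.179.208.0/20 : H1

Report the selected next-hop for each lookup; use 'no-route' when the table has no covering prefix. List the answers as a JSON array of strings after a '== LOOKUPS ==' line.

Trace:
  + 121.0.0.0/8 (H1) depth=8
  - 121.0.0.0/8 clear@8
  + 96.176.0.0/12 (H0) depth=12
  Q 188.173.3.156: descend ε ; hops seen [∅] ; pick no-route
  + 121.35.110.0/24 (H1) depth=24
  + 0.0.0.0/0 (H2) depth=0
  + 121.35.110.224/28 (H2) depth=28
  + 121.35.110.224/28 (H2) depth=28
  + 64.0.0.0/2 (H0) depth=2
  Q 121.35.110.228: descend 0111100100100011011011101110 ; hops seen [H2,H0,H1,H2] ; pick H2
  + 0.0.0.0/0 (H1) depth=0
  Q 96.176.3.36: descend 011000001011 ; hops seen [H1,H0,H0] ; pick H0
  Q 96.176.0.1: descend 011000001011 ; hops seen [H1,H0,H0] ; pick H0
  Q 121.35.110.224: descend 0111100100100011011011101110 ; hops seen [H1,H0,H1,H2] ; pick H2
  Q 121.35.110.227: descend 0111100100100011011011101110 ; hops seen [H1,H0,H1,H2] ; pick H2
  + 96.179.208.0/24 (H0) depth=24
  + 121.35.110.224/28 (H2) depth=28
  Q 96.176.0.3: descend 01100000101100 ; hops seen [H1,H0,H0] ; pick H0
  - 96.179.208.0/24 clear@24
  Q 125.248.15.71: descend 01111 ; hops seen [H1,H0] ; pick H0
  + 96.179.208.0/20 (H1) depth=20

== LOOKUPS ==
["no-route","H2","H0","H0","H2","H2","H0","H0"]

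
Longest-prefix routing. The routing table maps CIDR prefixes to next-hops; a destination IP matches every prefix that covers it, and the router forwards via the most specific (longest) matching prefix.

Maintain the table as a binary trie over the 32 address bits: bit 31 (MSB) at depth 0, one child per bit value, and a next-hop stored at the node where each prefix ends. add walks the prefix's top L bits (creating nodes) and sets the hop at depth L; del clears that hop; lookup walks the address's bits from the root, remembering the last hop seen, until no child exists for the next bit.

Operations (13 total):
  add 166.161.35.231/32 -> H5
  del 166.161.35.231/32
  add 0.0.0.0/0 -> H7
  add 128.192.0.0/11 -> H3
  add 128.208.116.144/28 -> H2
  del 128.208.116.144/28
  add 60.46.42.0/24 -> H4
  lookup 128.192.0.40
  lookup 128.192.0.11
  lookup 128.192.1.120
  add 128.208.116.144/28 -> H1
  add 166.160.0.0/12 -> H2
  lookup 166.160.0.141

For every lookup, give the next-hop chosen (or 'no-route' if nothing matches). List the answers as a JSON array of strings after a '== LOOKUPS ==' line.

Process each operation:
  add 166.161.35.231/32 -> H5 at depth 32
  del 166.161.35.231/32 (clear depth 32)
  add 0.0.0.0/0 -> H7 at depth 0
  add 128.192.0.0/11 -> H3 at depth 11
  add 128.208.116.144/28 -> H2 at depth 28
  del 128.208.116.144/28 (clear depth 28)
  add 60.46.42.0/24 -> H4 at depth 24
  lookup 128.192.0.40: bits 10000000110 walk d0:H7→d1:-→d2:-→d3:-→d4:-→d5:-→d6:-→d7:-→d8:-→d9:-→d10:-→d11:H3 -> H3
  lookup 128.192.0.11: bits 10000000110 walk d0:H7→d1:-→d2:-→d3:-→d4:-→d5:-→d6:-→d7:-→d8:-→d9:-→d10:-→d11:H3 -> H3
  lookup 128.192.1.120: bits 10000000110 walk d0:H7→d1:-→d2:-→d3:-→d4:-→d5:-→d6:-→d7:-→d8:-→d9:-→d10:-→d11:H3 -> H3
  add 128.208.116.144/28 -> H1 at depth 28
  add 166.160.0.0/12 -> H2 at depth 12
  lookup 166.160.0.141: bits 101001101010000 walk d0:H7→d1:-→d2:-→d3:-→d4:-→d5:-→d6:-→d7:-→d8:-→d9:-→d10:-→d11:-→d12:H2→d13:-→d14:-→d15:- -> H2

== LOOKUPS ==
["H3","H3","H3","H2"]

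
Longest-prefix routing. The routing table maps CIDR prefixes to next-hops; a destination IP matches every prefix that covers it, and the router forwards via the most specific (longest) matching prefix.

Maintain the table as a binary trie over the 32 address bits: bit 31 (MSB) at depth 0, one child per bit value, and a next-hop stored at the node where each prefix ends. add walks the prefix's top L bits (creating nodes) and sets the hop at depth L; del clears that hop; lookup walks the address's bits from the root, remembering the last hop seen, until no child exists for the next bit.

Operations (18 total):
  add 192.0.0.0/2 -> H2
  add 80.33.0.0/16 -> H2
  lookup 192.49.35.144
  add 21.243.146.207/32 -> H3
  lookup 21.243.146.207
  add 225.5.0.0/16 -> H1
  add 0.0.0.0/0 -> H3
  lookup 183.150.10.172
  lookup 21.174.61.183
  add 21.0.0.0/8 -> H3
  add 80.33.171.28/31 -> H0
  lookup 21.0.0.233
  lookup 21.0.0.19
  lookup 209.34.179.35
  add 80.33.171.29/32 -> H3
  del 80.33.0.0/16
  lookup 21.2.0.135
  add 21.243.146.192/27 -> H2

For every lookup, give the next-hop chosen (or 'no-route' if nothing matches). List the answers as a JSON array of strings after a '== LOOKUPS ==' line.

Trace:
  add 192.0.0.0/2 -> H2 at depth 2
  add 80.33.0.0/16 -> H2 at depth 16
  lookup 192.49.35.144: bits 11 walk d0:-→d1:-→d2:H2 -> H2
  add 21.243.146.207/32 -> H3 at depth 32
  lookup 21.243.146.207: bits 00010101111100111001001011001111 walk d0:-→d1:-→d2:-→d3:-→d4:-→d5:-→d6:-→d7:-→d8:-→d9:-→d10:-→d11:-→d12:-→d13:-→d14:-→d15:-→d16:-→d17:-→d18:-→d19:-→d20:-→d21:-→d22:-→d23:-→d24:-→d25:-→d26:-→d27:-→d28:-→d29:-→d30:-→d31:-→d32:H3 -> H3
  add 225.5.0.0/16 -> H1 at depth 16
  add 0.0.0.0/0 -> H3 at depth 0
  lookup 183.150.10.172: bits 1 walk d0:H3→d1:- -> H3
  lookup 21.174.61.183: bits 000101011 walk d0:H3→d1:-→d2:-→d3:-→d4:-→d5:-→d6:-→d7:-→d8:-→d9:- -> H3
  add 21.0.0.0/8 -> H3 at depth 8
  add 80.33.171.28/31 -> H0 at depth 31
  lookup 21.0.0.233: bits 00010101 walk d0:H3→d1:-→d2:-→d3:-→d4:-→d5:-→d6:-→d7:-→d8:H3 -> H3
  lookup 21.0.0.19: bits 00010101 walk d0:H3→d1:-→d2:-→d3:-→d4:-→d5:-→d6:-→d7:-→d8:H3 -> H3
  lookup 209.34.179.35: bits 11 walk d0:H3→d1:-→d2:H2 -> H2
  add 80.33.171.29/32 -> H3 at depth 32
  - 80.33.0.0/16 clear@16
  lookup 21.2.0.135: bits 00010101 walk d0:H3→d1:-→d2:-→d3:-→d4:-→d5:-→d6:-→d7:-→d8:H3 -> H3
  add 21.243.146.192/27 -> H2 at depth 27

== LOOKUPS ==
["H2","H3","H3","H3","H3","H3","H2","H3"]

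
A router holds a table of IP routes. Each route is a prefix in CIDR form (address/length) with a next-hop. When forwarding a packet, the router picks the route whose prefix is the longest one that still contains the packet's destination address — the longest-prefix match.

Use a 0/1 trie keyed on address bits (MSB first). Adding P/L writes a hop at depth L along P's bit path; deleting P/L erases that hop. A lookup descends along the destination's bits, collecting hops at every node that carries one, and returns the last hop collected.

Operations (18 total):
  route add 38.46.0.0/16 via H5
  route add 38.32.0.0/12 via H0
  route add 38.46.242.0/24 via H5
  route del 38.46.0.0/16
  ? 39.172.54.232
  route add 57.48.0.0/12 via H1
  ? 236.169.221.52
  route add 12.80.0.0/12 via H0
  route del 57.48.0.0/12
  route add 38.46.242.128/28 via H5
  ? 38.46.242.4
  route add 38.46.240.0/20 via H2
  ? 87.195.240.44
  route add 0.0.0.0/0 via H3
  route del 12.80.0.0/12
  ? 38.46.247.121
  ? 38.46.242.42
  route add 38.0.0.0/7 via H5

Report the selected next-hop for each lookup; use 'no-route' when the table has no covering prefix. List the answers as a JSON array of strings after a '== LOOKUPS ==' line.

Process each operation:
  + 38.46.0.0/16 (H5) depth=16
  + 38.32.0.0/12 (H0) depth=12
  + 38.46.242.0/24 (H5) depth=24
  del 38.46.0.0/16 (clear depth 16)
  ? 39.172.54.232  path d0:-→d1:-→d2:-→d3:-→d4:-→d5:-→d6:-→d7:-  best=no-route
  + 57.48.0.0/12 (H1) depth=12
  ? 236.169.221.52  path d0:-  best=no-route
  + 12.80.0.0/12 (H0) depth=12
  del 57.48.0.0/12 (clear depth 12)
  + 38.46.242.128/28 (H5) depth=28
  ? 38.46.242.4  path d0:-→d1:-→d2:-→d3:-→d4:-→d5:-→d6:-→d7:-→d8:-→d9:-→d10:-→d11:-→d12:H0→d13:-→d14:-→d15:-→d16:-→d17:-→d18:-→d19:-→d20:-→d21:-→d22:-→d23:-→d24:H5  best=H5
  + 38.46.240.0/20 (H2) depth=20
  ? 87.195.240.44  path d0:-→d1:-  best=no-route
  + 0.0.0.0/0 (H3) depth=0
  del 12.80.0.0/12 (clear depth 12)
  ? 38.46.247.121  path d0:H3→d1:-→d2:-→d3:-→d4:-→d5:-→d6:-→d7:-→d8:-→d9:-→d10:-→d11:-→d12:H0→d13:-→d14:-→d15:-→d16:-→d17:-→d18:-→d19:-→d20:H2→d21:-  best=H2
  ? 38.46.242.42  path d0:H3→d1:-→d2:-→d3:-→d4:-→d5:-→d6:-→d7:-→d8:-→d9:-→d10:-→d11:-→d12:H0→d13:-→d14:-→d15:-→d16:-→d17:-→d18:-→d19:-→d20:H2→d21:-→d22:-→d23:-→d24:H5  best=H5
  + 38.0.0.0/7 (H5) depth=7

== LOOKUPS ==
["no-route","no-route","H5","no-route","H2","H5"]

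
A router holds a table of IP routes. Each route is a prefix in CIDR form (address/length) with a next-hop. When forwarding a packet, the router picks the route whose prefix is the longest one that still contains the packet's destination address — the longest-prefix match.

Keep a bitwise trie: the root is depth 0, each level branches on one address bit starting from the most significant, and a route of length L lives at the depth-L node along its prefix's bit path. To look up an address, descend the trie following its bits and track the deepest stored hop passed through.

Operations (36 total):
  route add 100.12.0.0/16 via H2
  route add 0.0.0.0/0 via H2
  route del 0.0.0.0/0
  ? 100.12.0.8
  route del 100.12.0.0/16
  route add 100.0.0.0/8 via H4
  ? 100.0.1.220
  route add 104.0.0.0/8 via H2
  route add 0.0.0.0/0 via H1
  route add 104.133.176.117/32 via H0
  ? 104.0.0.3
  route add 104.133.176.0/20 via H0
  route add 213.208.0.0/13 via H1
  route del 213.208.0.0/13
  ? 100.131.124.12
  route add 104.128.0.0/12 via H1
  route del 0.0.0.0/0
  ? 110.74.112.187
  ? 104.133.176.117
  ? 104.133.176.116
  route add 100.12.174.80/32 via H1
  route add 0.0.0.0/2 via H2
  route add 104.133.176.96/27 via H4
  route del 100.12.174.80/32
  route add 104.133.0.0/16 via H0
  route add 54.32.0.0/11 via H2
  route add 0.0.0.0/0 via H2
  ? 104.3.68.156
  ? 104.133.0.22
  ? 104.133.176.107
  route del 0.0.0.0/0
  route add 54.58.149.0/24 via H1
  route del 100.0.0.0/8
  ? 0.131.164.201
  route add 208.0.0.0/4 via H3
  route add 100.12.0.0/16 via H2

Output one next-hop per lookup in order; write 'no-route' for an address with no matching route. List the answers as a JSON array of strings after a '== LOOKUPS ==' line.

Trace:
  add 100.12.0.0/16 -> H2 at depth 16
  add 0.0.0.0/0 -> H2 at depth 0
  del 0.0.0.0/0 (clear depth 0)
  ? 100.12.0.8  path d0:-→d1:-→d2:-→d3:-→d4:-→d5:-→d6:-→d7:-→d8:-→d9:-→d10:-→d11:-→d12:-→d13:-→d14:-→d15:-→d16:H2  best=H2
  del 100.12.0.0/16 (clear depth 16)
  add 100.0.0.0/8 -> H4 at depth 8
  ? 100.0.1.220  path d0:-→d1:-→d2:-→d3:-→d4:-→d5:-→d6:-→d7:-→d8:H4→d9:-→d10:-→d11:-→d12:-  best=H4
  add 104.0.0.0/8 -> H2 at depth 8
  add 0.0.0.0/0 -> H1 at depth 0
  add 104.133.176.117/32 -> H0 at depth 32
  ? 104.0.0.3  path d0:H1→d1:-→d2:-→d3:-→d4:-→d5:-→d6:-→d7:-→d8:H2  best=H2
  add 104.133.176.0/20 -> H0 at depth 20
  add 213.208.0.0/13 -> H1 at depth 13
  del 213.208.0.0/13 (clear depth 13)
  ? 100.131.124.12  path d0:H1→d1:-→d2:-→d3:-→d4:-→d5:-→d6:-→d7:-→d8:H4  best=H4
  add 104.128.0.0/12 -> H1 at depth 12
  del 0.0.0.0/0 (clear depth 0)
  ? 110.74.112.187  path d0:-→d1:-→d2:-→d3:-→d4:-→d5:-  best=no-route
  ? 104.133.176.117  path d0:-→d1:-→d2:-→d3:-→d4:-→d5:-→d6:-→d7:-→d8:H2→d9:-→d10:-→d11:-→d12:H1→d13:-→d14:-→d15:-→d16:-→d17:-→d18:-→d19:-→d20:H0→d21:-→d22:-→d23:-→d24:-→d25:-→d26:-→d27:-→d28:-→d29:-→d30:-→d31:-→d32:H0  best=H0
  ? 104.133.176.116  path d0:-→d1:-→d2:-→d3:-→d4:-→d5:-→d6:-→d7:-→d8:H2→d9:-→d10:-→d11:-→d12:H1→d13:-→d14:-→d15:-→d16:-→d17:-→d18:-→d19:-→d20:H0→d21:-→d22:-→d23:-→d24:-→d25:-→d26:-→d27:-→d28:-→d29:-→d30:-→d31:-  best=H0
  add 100.12.174.80/32 -> H1 at depth 32
  add 0.0.0.0/2 -> H2 at depth 2
  add 104.133.176.96/27 -> H4 at depth 27
  del 100.12.174.80/32 (clear depth 32)
  add 104.133.0.0/16 -> H0 at depth 16
  add 54.32.0.0/11 -> H2 at depth 11
  add 0.0.0.0/0 -> H2 at depth 0
  ? 104.3.68.156  path d0:H2→d1:-→d2:-→d3:-→d4:-→d5:-→d6:-→d7:-→d8:H2  best=H2
  ? 104.133.0.22  path d0:H2→d1:-→d2:-→d3:-→d4:-→d5:-→d6:-→d7:-→d8:H2→d9:-→d10:-→d11:-→d12:H1→d13:-→d14:-→d15:-→d16:H0  best=H0
  ? 104.133.176.107  path d0:H2→d1:-→d2:-→d3:-→d4:-→d5:-→d6:-→d7:-→d8:H2→d9:-→d10:-→d11:-→d12:H1→d13:-→d14:-→d15:-→d16:H0→d17:-→d18:-→d19:-→d20:H0→d21:-→d22:-→d23:-→d24:-→d25:-→d26:-→d27:H4  best=H4
  del 0.0.0.0/0 (clear depth 0)
  add 54.58.149.0/24 -> H1 at depth 24
  del 100.0.0.0/8 (clear depth 8)
  ? 0.131.164.201  path d0:-→d1:-→d2:H2  best=H2
  add 208.0.0.0/4 -> H3 at depth 4
  add 100.12.0.0/16 -> H2 at depth 16

== LOOKUPS ==
["H2","H4","H2","H4","no-route","H0","H0","H2","H0","H4","H2"]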